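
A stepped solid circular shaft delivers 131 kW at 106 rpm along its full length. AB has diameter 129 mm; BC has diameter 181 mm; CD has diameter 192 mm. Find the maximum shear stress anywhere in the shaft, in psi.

ω = 2π·106/60 = 11.10 rad/s, so T = P/ω = 131×10³ / 11.10 = 11800 N·m.
Under the same torque, τ_max = 16T/(πd³) is largest where d is smallest — segment AB (d = 129 mm).
τ_max = 16·11800/(π·(0.129)³) = 2.800×10^7 Pa.

4060 psi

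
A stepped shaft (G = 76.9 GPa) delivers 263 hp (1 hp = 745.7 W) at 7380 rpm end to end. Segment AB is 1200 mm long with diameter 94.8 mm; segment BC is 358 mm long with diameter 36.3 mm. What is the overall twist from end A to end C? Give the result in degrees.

ω = 2π·7380/60 = 772.8 rad/s, so T = P/ω = 263×745.7 / 772.8 = 253.8 N·m.
J_AB = π(0.0948)⁴/32 = 7.93×10^-6 m⁴; J_BC = π(0.0363)⁴/32 = 1.70×10^-7 m⁴.
θ = (T/G)·Σ L_i/J_i = (253.8/76.9×10⁹)·(1.20/7.93×10^-6 + 0.358/1.70×10^-7) = 7.430×10^-3 rad.

0.426°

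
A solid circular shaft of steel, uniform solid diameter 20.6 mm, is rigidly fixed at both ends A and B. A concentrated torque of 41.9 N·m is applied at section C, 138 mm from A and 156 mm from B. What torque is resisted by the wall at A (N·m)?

22.2 N·m

With uniform GJ and both ends fixed, compatibility θ_AC = θ_CB gives T_A·a = T_B·b, together with T_A + T_B = T₀.
T_A = T₀·b/(a+b) = 41.90·156/294.0 = 22.23 N·m; T_B = 19.67 N·m.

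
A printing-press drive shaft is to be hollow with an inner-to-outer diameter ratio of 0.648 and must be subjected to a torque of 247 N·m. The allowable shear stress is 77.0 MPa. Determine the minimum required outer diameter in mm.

27.1 mm

For a hollow shaft with d_i/d_o = 0.648: τ_max = 16T/(π d_o³ (1−k⁴)), so d_o = [16T/(π τ_allow (1−k⁴))]^(1/3) = [16·247.0/(π·7.70×10^7·0.8237)]^(1/3) = 0.02707 m.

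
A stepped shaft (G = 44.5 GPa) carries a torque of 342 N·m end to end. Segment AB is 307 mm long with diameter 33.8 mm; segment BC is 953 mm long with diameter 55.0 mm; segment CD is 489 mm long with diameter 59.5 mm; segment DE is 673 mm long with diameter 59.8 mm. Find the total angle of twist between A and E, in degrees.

1.93°

J_AB = π(0.0338)⁴/32 = 1.28×10^-7 m⁴; J_BC = π(0.0550)⁴/32 = 8.98×10^-7 m⁴; J_CD = π(0.0595)⁴/32 = 1.23×10^-6 m⁴; J_DE = π(0.0598)⁴/32 = 1.26×10^-6 m⁴.
θ = (T/G)·Σ L_i/J_i = (342.0/44.5×10⁹)·(0.307/1.28×10^-7 + 0.953/8.98×10^-7 + 0.489/1.23×10^-6 + 0.673/1.26×10^-6) = 0.03374 rad.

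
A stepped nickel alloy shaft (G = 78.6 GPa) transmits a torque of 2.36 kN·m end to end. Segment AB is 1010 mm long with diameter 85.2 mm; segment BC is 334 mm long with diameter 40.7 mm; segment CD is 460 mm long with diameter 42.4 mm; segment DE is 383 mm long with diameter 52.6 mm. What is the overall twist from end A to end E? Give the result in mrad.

102 mrad

J_AB = π(0.0852)⁴/32 = 5.17×10^-6 m⁴; J_BC = π(0.0407)⁴/32 = 2.69×10^-7 m⁴; J_CD = π(0.0424)⁴/32 = 3.17×10^-7 m⁴; J_DE = π(0.0526)⁴/32 = 7.52×10^-7 m⁴.
θ = (T/G)·Σ L_i/J_i = (2360/78.6×10⁹)·(1.01/5.17×10^-6 + 0.334/2.69×10^-7 + 0.460/3.17×10^-7 + 0.383/7.52×10^-7) = 0.1019 rad.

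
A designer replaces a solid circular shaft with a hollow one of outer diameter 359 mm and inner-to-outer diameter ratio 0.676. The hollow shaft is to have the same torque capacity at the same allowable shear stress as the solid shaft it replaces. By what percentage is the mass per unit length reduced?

36.5 %

Equal τ_max and T ⇒ the solid shaft needs d_s³ = d_o³(1−k⁴), so d_s = 359·(1−0.676⁴)^(1/3) = 332.0 mm.
Area ratio A_h/A_s = d_o²(1−k²)/d_s² = (1−k²)/(1−k⁴)^(2/3) = 0.6348.
Mass saving = 1 − 0.6348 = 36.5 %.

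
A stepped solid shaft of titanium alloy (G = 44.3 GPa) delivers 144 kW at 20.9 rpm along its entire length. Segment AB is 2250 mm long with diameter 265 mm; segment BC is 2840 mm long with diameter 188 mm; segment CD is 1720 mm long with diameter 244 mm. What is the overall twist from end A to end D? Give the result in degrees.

2.79°

ω = 2π·20.9/60 = 2.189 rad/s, so T = P/ω = 144×10³ / 2.189 = 65790 N·m.
J_AB = π(0.265)⁴/32 = 4.84×10^-4 m⁴; J_BC = π(0.188)⁴/32 = 1.23×10^-4 m⁴; J_CD = π(0.244)⁴/32 = 3.48×10^-4 m⁴.
θ = (T/G)·Σ L_i/J_i = (65790/44.3×10⁹)·(2.25/4.84×10^-4 + 2.84/1.23×10^-4 + 1.72/3.48×10^-4) = 0.04864 rad.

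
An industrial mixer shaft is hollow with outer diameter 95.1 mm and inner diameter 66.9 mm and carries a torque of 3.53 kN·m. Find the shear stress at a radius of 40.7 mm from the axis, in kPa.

J = π(d_o⁴ − d_i⁴)/32 = π(0.0951⁴ − 0.0669⁴)/32 = 6.064×10^-6 m⁴.
Shear stress varies linearly with radius: τ = T·r/J = 3530 × 0.0407 / 6.064×10^-6 = 2.369×10^7 Pa.

23700 kPa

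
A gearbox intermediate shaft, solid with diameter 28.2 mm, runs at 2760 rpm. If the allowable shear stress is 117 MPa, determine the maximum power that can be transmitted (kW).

149 kW

J = πd⁴/32 = π(0.0282)⁴/32 = 6.209×10^-8 m⁴.
T_max = τ_allow·J/r = 1.17×10^8 × 6.209×10^-8 / 0.0141 = 515.2 N·m.
ω = 2π·2760/60 = 289.0 rad/s, so P_max = T_max·ω = 1.489×10^5 W.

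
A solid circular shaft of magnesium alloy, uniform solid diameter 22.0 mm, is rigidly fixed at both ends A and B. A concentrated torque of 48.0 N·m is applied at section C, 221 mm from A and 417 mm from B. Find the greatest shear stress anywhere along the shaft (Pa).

With uniform GJ and both ends fixed, compatibility θ_AC = θ_CB gives T_A·a = T_B·b, together with T_A + T_B = T₀.
T_A = T₀·b/(a+b) = 48.00·417/638.0 = 31.37 N·m; T_B = 16.63 N·m.
τ in each portion: τ_AC = 1.50×10^7 Pa, τ_CB = 7.95×10^6 Pa; maximum is in AC.
τ_max = T_AC·r/J = 31.37·0.0110/2.30×10^-8 = 1.501×10^7 Pa.

1.50e7 Pa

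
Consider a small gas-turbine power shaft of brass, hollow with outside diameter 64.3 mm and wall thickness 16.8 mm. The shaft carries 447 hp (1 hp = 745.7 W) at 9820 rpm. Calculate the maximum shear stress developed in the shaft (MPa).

6.55 MPa

ω = 2π·9820/60 = 1028 rad/s, so T = P/ω = 447×745.7 / 1028 = 324.1 N·m.
J = π(d_o⁴ − d_i⁴)/32 = π(0.0643⁴ − 0.0307⁴)/32 = 1.591×10^-6 m⁴.
τ_max = T·r/J = 324.1 × 0.0321 / 1.591×10^-6 = 6.550×10^6 Pa.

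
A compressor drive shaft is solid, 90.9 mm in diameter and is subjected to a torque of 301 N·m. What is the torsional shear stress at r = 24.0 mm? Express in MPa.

1.08 MPa

J = πd⁴/32 = π(0.0909)⁴/32 = 6.703×10^-6 m⁴.
Shear stress varies linearly with radius: τ = T·r/J = 301.0 × 0.0240 / 6.703×10^-6 = 1.078×10^6 Pa.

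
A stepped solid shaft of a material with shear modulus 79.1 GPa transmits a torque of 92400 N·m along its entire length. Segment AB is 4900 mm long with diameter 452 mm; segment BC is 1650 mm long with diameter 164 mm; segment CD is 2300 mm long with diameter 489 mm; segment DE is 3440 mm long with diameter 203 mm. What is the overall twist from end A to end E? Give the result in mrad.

J_AB = π(0.452)⁴/32 = 4.10×10^-3 m⁴; J_BC = π(0.164)⁴/32 = 7.10×10^-5 m⁴; J_CD = π(0.489)⁴/32 = 5.61×10^-3 m⁴; J_DE = π(0.203)⁴/32 = 1.67×10^-4 m⁴.
θ = (T/G)·Σ L_i/J_i = (92400/79.1×10⁹)·(4.90/4.10×10^-3 + 1.65/7.10×10^-5 + 2.30/5.61×10^-3 + 3.44/1.67×10^-4) = 0.05312 rad.

53.1 mrad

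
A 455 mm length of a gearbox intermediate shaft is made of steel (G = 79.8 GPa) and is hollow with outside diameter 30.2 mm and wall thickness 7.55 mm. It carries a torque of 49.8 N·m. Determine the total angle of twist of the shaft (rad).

J = π(d_o⁴ − d_i⁴)/32 = π(0.0302⁴ − 0.0151⁴)/32 = 7.656×10^-8 m⁴.
θ = T·L/(G·J) = 49.80 × 0.455 / (79.8×10⁹ × 7.656×10^-8) = 3.709×10^-3 rad.

0.00371 rad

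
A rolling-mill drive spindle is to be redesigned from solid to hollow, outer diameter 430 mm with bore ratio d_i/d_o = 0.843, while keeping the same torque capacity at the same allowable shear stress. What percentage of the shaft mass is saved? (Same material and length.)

Equal τ_max and T ⇒ the solid shaft needs d_s³ = d_o³(1−k⁴), so d_s = 430·(1−0.843⁴)^(1/3) = 340.1 mm.
Area ratio A_h/A_s = d_o²(1−k²)/d_s² = (1−k²)/(1−k⁴)^(2/3) = 0.4624.
Mass saving = 1 − 0.4624 = 53.8 %.

53.8 %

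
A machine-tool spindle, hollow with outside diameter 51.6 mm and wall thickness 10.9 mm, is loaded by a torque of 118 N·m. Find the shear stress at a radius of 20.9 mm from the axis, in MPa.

3.99 MPa

J = π(d_o⁴ − d_i⁴)/32 = π(0.0516⁴ − 0.0298⁴)/32 = 6.186×10^-7 m⁴.
Shear stress varies linearly with radius: τ = T·r/J = 118.0 × 0.0209 / 6.186×10^-7 = 3.987×10^6 Pa.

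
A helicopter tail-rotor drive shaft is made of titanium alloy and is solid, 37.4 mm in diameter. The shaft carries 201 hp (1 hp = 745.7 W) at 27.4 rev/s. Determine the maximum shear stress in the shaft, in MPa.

ω = 2π·27.4 = 172.2 rad/s, so T = P/ω = 201×745.7 / 172.2 = 870.6 N·m.
J = πd⁴/32 = π(0.0374)⁴/32 = 1.921×10^-7 m⁴.
τ_max = T·r/J = 870.6 × 0.0187 / 1.921×10^-7 = 8.476×10^7 Pa.

84.8 MPa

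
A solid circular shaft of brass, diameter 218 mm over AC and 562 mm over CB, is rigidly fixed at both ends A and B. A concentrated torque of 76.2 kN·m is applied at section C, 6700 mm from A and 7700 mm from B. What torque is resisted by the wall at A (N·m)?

Compatibility: T_A·a/J_AC = T_B·b/J_CB with T_A + T_B = T₀.
J_AC = 2.22×10^-4 m⁴, J_CB = 9.79×10^-3 m⁴, so T_A = T₀·(J_AC/a)/((J_AC/a)+(J_CB/b)) = 1932 N·m, T_B = 74270 N·m.

1930 N·m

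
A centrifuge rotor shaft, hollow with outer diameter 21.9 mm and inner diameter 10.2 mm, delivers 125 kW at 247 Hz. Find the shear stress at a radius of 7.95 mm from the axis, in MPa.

29.8 MPa

ω = 2π·247 = 1552 rad/s, so T = P/ω = 125×10³ / 1552 = 80.54 N·m.
J = π(d_o⁴ − d_i⁴)/32 = π(0.0219⁴ − 0.0102⁴)/32 = 2.152×10^-8 m⁴.
Shear stress varies linearly with radius: τ = T·r/J = 80.54 × 0.00795 / 2.152×10^-8 = 2.975×10^7 Pa.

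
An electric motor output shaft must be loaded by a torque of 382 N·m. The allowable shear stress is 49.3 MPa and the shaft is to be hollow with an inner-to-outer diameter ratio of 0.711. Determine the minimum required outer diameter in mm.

For a hollow shaft with d_i/d_o = 0.711: τ_max = 16T/(π d_o³ (1−k⁴)), so d_o = [16T/(π τ_allow (1−k⁴))]^(1/3) = [16·382.0/(π·4.93×10^7·0.7444)]^(1/3) = 0.03757 m.

37.6 mm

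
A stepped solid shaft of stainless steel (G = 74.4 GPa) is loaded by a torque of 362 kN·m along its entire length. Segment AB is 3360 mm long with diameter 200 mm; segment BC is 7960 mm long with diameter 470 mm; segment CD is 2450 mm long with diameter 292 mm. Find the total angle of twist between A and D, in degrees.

7.38°

J_AB = π(0.200)⁴/32 = 1.57×10^-4 m⁴; J_BC = π(0.470)⁴/32 = 4.79×10^-3 m⁴; J_CD = π(0.292)⁴/32 = 7.14×10^-4 m⁴.
θ = (T/G)·Σ L_i/J_i = (362000/74.4×10⁹)·(3.36/1.57×10^-4 + 7.96/4.79×10^-3 + 2.45/7.14×10^-4) = 0.1289 rad.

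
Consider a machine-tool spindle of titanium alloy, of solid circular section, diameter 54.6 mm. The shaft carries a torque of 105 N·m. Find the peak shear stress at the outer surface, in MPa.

J = πd⁴/32 = π(0.0546)⁴/32 = 8.725×10^-7 m⁴.
τ_max = T·r/J = 105.0 × 0.0273 / 8.725×10^-7 = 3.285×10^6 Pa.

3.29 MPa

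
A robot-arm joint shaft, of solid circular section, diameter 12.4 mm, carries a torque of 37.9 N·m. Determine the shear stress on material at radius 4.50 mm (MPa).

73.5 MPa

J = πd⁴/32 = π(0.0124)⁴/32 = 2.321×10^-9 m⁴.
Shear stress varies linearly with radius: τ = T·r/J = 37.90 × 0.00450 / 2.321×10^-9 = 7.348×10^7 Pa.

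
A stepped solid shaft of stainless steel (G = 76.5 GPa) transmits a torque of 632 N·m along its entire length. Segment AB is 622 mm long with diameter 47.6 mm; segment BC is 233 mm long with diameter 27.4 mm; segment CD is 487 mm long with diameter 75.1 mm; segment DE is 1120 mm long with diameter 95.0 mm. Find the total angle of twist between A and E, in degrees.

J_AB = π(0.0476)⁴/32 = 5.04×10^-7 m⁴; J_BC = π(0.0274)⁴/32 = 5.53×10^-8 m⁴; J_CD = π(0.0751)⁴/32 = 3.12×10^-6 m⁴; J_DE = π(0.0950)⁴/32 = 8.00×10^-6 m⁴.
θ = (T/G)·Σ L_i/J_i = (632.0/76.5×10⁹)·(0.622/5.04×10^-7 + 0.233/5.53×10^-8 + 0.487/3.12×10^-6 + 1.12/8.00×10^-6) = 0.04743 rad.

2.72°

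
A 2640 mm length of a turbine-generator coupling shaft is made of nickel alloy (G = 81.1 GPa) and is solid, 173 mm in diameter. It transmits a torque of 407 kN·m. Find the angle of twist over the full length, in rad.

J = πd⁴/32 = π(0.173)⁴/32 = 8.794×10^-5 m⁴.
θ = T·L/(G·J) = 407000 × 2.64 / (81.1×10⁹ × 8.794×10^-5) = 0.1507 rad.

0.151 rad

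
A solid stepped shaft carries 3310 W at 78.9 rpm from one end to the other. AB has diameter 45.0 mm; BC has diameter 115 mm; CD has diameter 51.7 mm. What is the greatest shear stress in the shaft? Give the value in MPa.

22.4 MPa

ω = 2π·78.9/60 = 8.262 rad/s, so T = P/ω = 3310 / 8.262 = 400.6 N·m.
Under the same torque, τ_max = 16T/(πd³) is largest where d is smallest — segment AB (d = 45.0 mm).
τ_max = 16·400.6/(π·(0.0450)³) = 2.239×10^7 Pa.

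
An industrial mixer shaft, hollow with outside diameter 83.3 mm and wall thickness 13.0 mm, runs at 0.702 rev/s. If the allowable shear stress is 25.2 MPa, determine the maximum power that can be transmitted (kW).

9.79 kW

J = π(d_o⁴ − d_i⁴)/32 = π(0.0833⁴ − 0.0573⁴)/32 = 3.669×10^-6 m⁴.
T_max = τ_allow·J/r = 2.52×10^7 × 3.669×10^-6 / 0.0416 = 2220 N·m.
ω = 2π·0.702 = 4.411 rad/s, so P_max = T_max·ω = 9790 W.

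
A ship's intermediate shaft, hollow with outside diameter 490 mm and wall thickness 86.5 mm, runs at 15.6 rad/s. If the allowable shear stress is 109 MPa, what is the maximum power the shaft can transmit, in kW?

J = π(d_o⁴ − d_i⁴)/32 = π(0.490⁴ − 0.317⁴)/32 = 4.668×10^-3 m⁴.
T_max = τ_allow·J/r = 1.09×10^8 × 4.668×10^-3 / 0.245 = 2.077e6 N·m.
ω = 15.6 rad/s, so P_max = T_max·ω = 3.240×10^7 W.

32400 kW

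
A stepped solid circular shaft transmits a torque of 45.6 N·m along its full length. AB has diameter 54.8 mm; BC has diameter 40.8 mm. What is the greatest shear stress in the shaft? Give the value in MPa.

3.42 MPa

Under the same torque, τ_max = 16T/(πd³) is largest where d is smallest — segment BC (d = 40.8 mm).
τ_max = 16·45.60/(π·(0.0408)³) = 3.419×10^6 Pa.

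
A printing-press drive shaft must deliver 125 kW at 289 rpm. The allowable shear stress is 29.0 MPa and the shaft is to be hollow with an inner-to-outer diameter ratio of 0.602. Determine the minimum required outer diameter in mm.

ω = 2π·289/60 = 30.26 rad/s, so T = P/ω = 125×10³ / 30.26 = 4130 N·m.
For a hollow shaft with d_i/d_o = 0.602: τ_max = 16T/(π d_o³ (1−k⁴)), so d_o = [16T/(π τ_allow (1−k⁴))]^(1/3) = [16·4130/(π·2.90×10^7·0.8687)]^(1/3) = 0.09417 m.

94.2 mm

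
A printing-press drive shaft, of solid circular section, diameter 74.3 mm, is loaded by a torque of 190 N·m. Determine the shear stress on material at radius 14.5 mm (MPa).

0.921 MPa

J = πd⁴/32 = π(0.0743)⁴/32 = 2.992×10^-6 m⁴.
Shear stress varies linearly with radius: τ = T·r/J = 190.0 × 0.0145 / 2.992×10^-6 = 9.208×10^5 Pa.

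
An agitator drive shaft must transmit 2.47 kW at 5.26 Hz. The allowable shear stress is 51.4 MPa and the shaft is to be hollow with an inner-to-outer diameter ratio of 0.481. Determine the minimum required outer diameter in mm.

ω = 2π·5.26 = 33.05 rad/s, so T = P/ω = 2.47×10³ / 33.05 = 74.74 N·m.
For a hollow shaft with d_i/d_o = 0.481: τ_max = 16T/(π d_o³ (1−k⁴)), so d_o = [16T/(π τ_allow (1−k⁴))]^(1/3) = [16·74.74/(π·5.14×10^7·0.9465)]^(1/3) = 0.01985 m.

19.9 mm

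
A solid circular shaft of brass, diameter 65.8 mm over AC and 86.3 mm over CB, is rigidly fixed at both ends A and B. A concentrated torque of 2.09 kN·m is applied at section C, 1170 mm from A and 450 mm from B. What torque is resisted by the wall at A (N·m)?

240 N·m

Compatibility: T_A·a/J_AC = T_B·b/J_CB with T_A + T_B = T₀.
J_AC = 1.84×10^-6 m⁴, J_CB = 5.45×10^-6 m⁴, so T_A = T₀·(J_AC/a)/((J_AC/a)+(J_CB/b)) = 240.4 N·m, T_B = 1850 N·m.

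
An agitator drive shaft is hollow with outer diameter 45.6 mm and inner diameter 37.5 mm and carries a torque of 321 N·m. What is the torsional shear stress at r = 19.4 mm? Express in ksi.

J = π(d_o⁴ − d_i⁴)/32 = π(0.0456⁴ − 0.0375⁴)/32 = 2.303×10^-7 m⁴.
Shear stress varies linearly with radius: τ = T·r/J = 321.0 × 0.0194 / 2.303×10^-7 = 2.704×10^7 Pa.

3.92 ksi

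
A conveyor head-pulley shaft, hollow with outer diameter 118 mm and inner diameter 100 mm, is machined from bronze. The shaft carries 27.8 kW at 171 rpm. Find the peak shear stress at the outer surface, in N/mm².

ω = 2π·171/60 = 17.91 rad/s, so T = P/ω = 27.8×10³ / 17.91 = 1552 N·m.
J = π(d_o⁴ − d_i⁴)/32 = π(0.118⁴ − 0.100⁴)/32 = 9.216×10^-6 m⁴.
τ_max = T·r/J = 1552 × 0.0590 / 9.216×10^-6 = 9.938×10^6 Pa.

9.94 N/mm²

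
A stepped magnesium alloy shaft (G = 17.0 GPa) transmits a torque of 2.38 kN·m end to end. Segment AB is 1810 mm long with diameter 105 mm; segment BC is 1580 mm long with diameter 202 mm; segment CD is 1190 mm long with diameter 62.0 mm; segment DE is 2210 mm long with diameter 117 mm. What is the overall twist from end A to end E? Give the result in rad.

0.154 rad

J_AB = π(0.105)⁴/32 = 1.19×10^-5 m⁴; J_BC = π(0.202)⁴/32 = 1.63×10^-4 m⁴; J_CD = π(0.0620)⁴/32 = 1.45×10^-6 m⁴; J_DE = π(0.117)⁴/32 = 1.84×10^-5 m⁴.
θ = (T/G)·Σ L_i/J_i = (2380/17.0×10⁹)·(1.81/1.19×10^-5 + 1.58/1.63×10^-4 + 1.19/1.45×10^-6 + 2.21/1.84×10^-5) = 0.1543 rad.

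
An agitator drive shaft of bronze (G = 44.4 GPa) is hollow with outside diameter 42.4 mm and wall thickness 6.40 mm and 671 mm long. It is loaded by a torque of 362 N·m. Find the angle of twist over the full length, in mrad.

22.6 mrad

J = π(d_o⁴ − d_i⁴)/32 = π(0.0424⁴ − 0.0296⁴)/32 = 2.419×10^-7 m⁴.
θ = T·L/(G·J) = 362.0 × 0.671 / (44.4×10⁹ × 2.419×10^-7) = 0.02261 rad.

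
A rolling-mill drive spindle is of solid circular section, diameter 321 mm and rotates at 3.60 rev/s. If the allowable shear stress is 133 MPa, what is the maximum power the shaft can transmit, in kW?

J = πd⁴/32 = π(0.321)⁴/32 = 1.042×10^-3 m⁴.
T_max = τ_allow·J/r = 1.33×10^8 × 1.042×10^-3 / 0.161 = 863800 N·m.
ω = 2π·3.60 = 22.62 rad/s, so P_max = T_max·ω = 1.954×10^7 W.

19500 kW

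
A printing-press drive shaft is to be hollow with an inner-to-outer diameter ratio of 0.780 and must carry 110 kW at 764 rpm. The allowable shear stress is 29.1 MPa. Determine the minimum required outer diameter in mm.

ω = 2π·764/60 = 80.01 rad/s, so T = P/ω = 110×10³ / 80.01 = 1375 N·m.
For a hollow shaft with d_i/d_o = 0.780: τ_max = 16T/(π d_o³ (1−k⁴)), so d_o = [16T/(π τ_allow (1−k⁴))]^(1/3) = [16·1375/(π·2.91×10^7·0.6298)]^(1/3) = 0.07256 m.

72.6 mm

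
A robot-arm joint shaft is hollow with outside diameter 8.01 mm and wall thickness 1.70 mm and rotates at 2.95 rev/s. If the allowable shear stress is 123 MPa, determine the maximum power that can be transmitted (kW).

0.205 kW

J = π(d_o⁴ − d_i⁴)/32 = π(0.00801⁴ − 0.00461⁴)/32 = 3.598×10^-10 m⁴.
T_max = τ_allow·J/r = 1.23×10^8 × 3.598×10^-10 / 0.00400 = 11.05 N·m.
ω = 2π·2.95 = 18.54 rad/s, so P_max = T_max·ω = 204.8 W.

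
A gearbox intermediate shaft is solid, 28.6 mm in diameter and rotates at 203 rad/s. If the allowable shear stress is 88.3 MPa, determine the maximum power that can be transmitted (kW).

J = πd⁴/32 = π(0.0286)⁴/32 = 6.568×10^-8 m⁴.
T_max = τ_allow·J/r = 8.83×10^7 × 6.568×10^-8 / 0.0143 = 405.6 N·m.
ω = 203 rad/s, so P_max = T_max·ω = 8.234×10^4 W.

82.3 kW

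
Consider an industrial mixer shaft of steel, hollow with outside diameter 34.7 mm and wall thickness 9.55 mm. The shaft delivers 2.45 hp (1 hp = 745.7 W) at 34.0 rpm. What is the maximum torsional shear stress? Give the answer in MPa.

65.2 MPa

ω = 2π·34.0/60 = 3.560 rad/s, so T = P/ω = 2.45×745.7 / 3.560 = 513.1 N·m.
J = π(d_o⁴ − d_i⁴)/32 = π(0.0347⁴ − 0.0156⁴)/32 = 1.365×10^-7 m⁴.
τ_max = T·r/J = 513.1 × 0.0174 / 1.365×10^-7 = 6.521×10^7 Pa.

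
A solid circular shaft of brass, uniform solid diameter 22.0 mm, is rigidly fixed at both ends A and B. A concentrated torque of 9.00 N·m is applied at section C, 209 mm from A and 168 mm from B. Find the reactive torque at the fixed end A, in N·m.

With uniform GJ and both ends fixed, compatibility θ_AC = θ_CB gives T_A·a = T_B·b, together with T_A + T_B = T₀.
T_A = T₀·b/(a+b) = 9.000·168/377.0 = 4.011 N·m; T_B = 4.989 N·m.

4.01 N·m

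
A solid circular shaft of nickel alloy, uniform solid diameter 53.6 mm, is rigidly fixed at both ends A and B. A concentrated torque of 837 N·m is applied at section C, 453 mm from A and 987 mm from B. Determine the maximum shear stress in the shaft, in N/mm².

19.0 N/mm²

With uniform GJ and both ends fixed, compatibility θ_AC = θ_CB gives T_A·a = T_B·b, together with T_A + T_B = T₀.
T_A = T₀·b/(a+b) = 837.0·987/1440 = 573.7 N·m; T_B = 263.3 N·m.
τ in each portion: τ_AC = 1.90×10^7 Pa, τ_CB = 8.71×10^6 Pa; maximum is in AC.
τ_max = T_AC·r/J = 573.7·0.0268/8.10×10^-7 = 1.897×10^7 Pa.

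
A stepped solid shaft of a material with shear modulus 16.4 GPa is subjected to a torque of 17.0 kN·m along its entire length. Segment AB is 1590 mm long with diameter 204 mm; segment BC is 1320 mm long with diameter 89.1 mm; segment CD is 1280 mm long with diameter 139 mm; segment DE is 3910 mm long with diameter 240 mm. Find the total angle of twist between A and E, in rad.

0.279 rad

J_AB = π(0.204)⁴/32 = 1.70×10^-4 m⁴; J_BC = π(0.0891)⁴/32 = 6.19×10^-6 m⁴; J_CD = π(0.139)⁴/32 = 3.66×10^-5 m⁴; J_DE = π(0.240)⁴/32 = 3.26×10^-4 m⁴.
θ = (T/G)·Σ L_i/J_i = (17000/16.4×10⁹)·(1.59/1.70×10^-4 + 1.32/6.19×10^-6 + 1.28/3.66×10^-5 + 3.91/3.26×10^-4) = 0.2795 rad.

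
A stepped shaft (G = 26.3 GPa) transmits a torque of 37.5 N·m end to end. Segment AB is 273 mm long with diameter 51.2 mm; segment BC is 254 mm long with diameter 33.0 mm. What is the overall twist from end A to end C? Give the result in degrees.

0.211°

J_AB = π(0.0512)⁴/32 = 6.75×10^-7 m⁴; J_BC = π(0.0330)⁴/32 = 1.16×10^-7 m⁴.
θ = (T/G)·Σ L_i/J_i = (37.50/26.3×10⁹)·(0.273/6.75×10^-7 + 0.254/1.16×10^-7) = 3.688×10^-3 rad.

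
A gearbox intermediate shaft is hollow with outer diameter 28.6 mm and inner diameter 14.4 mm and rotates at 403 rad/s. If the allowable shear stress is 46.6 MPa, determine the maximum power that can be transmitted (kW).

80.7 kW

J = π(d_o⁴ − d_i⁴)/32 = π(0.0286⁴ − 0.0144⁴)/32 = 6.146×10^-8 m⁴.
T_max = τ_allow·J/r = 4.66×10^7 × 6.146×10^-8 / 0.0143 = 200.3 N·m.
ω = 403 rad/s, so P_max = T_max·ω = 8.072×10^4 W.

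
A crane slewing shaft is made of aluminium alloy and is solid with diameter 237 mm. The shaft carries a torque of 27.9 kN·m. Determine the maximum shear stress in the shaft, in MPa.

10.7 MPa

J = πd⁴/32 = π(0.237)⁴/32 = 3.097×10^-4 m⁴.
τ_max = T·r/J = 27900 × 0.118 / 3.097×10^-4 = 1.067×10^7 Pa.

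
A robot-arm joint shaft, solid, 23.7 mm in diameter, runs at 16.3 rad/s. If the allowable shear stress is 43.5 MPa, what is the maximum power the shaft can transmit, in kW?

J = πd⁴/32 = π(0.0237)⁴/32 = 3.097×10^-8 m⁴.
T_max = τ_allow·J/r = 4.35×10^7 × 3.097×10^-8 / 0.0118 = 113.7 N·m.
ω = 16.3 rad/s, so P_max = T_max·ω = 1853 W.

1.85 kW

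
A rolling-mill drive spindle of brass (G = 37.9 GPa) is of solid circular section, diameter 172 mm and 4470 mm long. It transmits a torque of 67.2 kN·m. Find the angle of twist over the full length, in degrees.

5.29°

J = πd⁴/32 = π(0.172)⁴/32 = 8.592×10^-5 m⁴.
θ = T·L/(G·J) = 67200 × 4.47 / (37.9×10⁹ × 8.592×10^-5) = 0.09224 rad.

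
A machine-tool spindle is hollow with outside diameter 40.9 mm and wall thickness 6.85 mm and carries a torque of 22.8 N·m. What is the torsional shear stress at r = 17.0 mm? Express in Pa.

J = π(d_o⁴ − d_i⁴)/32 = π(0.0409⁴ − 0.0272⁴)/32 = 2.210×10^-7 m⁴.
Shear stress varies linearly with radius: τ = T·r/J = 22.80 × 0.0170 / 2.210×10^-7 = 1.754×10^6 Pa.

1.75e6 Pa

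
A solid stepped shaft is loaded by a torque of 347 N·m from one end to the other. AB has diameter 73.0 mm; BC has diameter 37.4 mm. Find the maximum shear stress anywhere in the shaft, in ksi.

4.90 ksi

Under the same torque, τ_max = 16T/(πd³) is largest where d is smallest — segment BC (d = 37.4 mm).
τ_max = 16·347.0/(π·(0.0374)³) = 3.378×10^7 Pa.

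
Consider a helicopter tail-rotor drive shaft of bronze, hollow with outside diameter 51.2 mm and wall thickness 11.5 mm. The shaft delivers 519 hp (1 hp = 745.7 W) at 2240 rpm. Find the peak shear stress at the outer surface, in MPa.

ω = 2π·2240/60 = 234.6 rad/s, so T = P/ω = 519×745.7 / 234.6 = 1650 N·m.
J = π(d_o⁴ − d_i⁴)/32 = π(0.0512⁴ − 0.0282⁴)/32 = 6.126×10^-7 m⁴.
τ_max = T·r/J = 1650 × 0.0256 / 6.126×10^-7 = 6.895×10^7 Pa.

69.0 MPa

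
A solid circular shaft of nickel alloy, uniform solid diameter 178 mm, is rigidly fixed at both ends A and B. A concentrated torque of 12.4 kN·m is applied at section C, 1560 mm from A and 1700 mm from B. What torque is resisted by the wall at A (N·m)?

6470 N·m

With uniform GJ and both ends fixed, compatibility θ_AC = θ_CB gives T_A·a = T_B·b, together with T_A + T_B = T₀.
T_A = T₀·b/(a+b) = 12400·1700/3260 = 6466 N·m; T_B = 5934 N·m.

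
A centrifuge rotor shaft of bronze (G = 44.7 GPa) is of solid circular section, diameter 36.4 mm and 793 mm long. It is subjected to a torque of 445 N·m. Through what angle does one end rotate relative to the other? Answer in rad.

0.0458 rad

J = πd⁴/32 = π(0.0364)⁴/32 = 1.723×10^-7 m⁴.
θ = T·L/(G·J) = 445.0 × 0.793 / (44.7×10⁹ × 1.723×10^-7) = 0.04581 rad.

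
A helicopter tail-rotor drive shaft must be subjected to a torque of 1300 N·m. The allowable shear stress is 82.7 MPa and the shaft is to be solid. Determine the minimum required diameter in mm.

43.1 mm

For a solid shaft τ_max = 16T/(πd³), so d = (16T/(π τ_allow))^(1/3) = (16·1300/(π·8.27×10^7))^(1/3) = 0.04310 m.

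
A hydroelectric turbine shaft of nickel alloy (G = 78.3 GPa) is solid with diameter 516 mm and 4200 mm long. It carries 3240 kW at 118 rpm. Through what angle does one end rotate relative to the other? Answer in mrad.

2.02 mrad

ω = 2π·118/60 = 12.36 rad/s, so T = P/ω = 3240×10³ / 12.36 = 262200 N·m.
J = πd⁴/32 = π(0.516)⁴/32 = 6.960×10^-3 m⁴.
θ = T·L/(G·J) = 262200 × 4.20 / (78.3×10⁹ × 6.960×10^-3) = 2.021×10^-3 rad.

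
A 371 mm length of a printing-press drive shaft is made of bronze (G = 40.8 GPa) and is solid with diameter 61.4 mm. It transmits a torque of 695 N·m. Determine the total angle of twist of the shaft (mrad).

J = πd⁴/32 = π(0.0614)⁴/32 = 1.395×10^-6 m⁴.
θ = T·L/(G·J) = 695.0 × 0.371 / (40.8×10⁹ × 1.395×10^-6) = 4.529×10^-3 rad.

4.53 mrad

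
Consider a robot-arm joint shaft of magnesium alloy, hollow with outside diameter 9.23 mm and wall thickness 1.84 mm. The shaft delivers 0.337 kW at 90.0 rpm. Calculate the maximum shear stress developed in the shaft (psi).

38600 psi

ω = 2π·90.0/60 = 9.425 rad/s, so T = P/ω = 0.337×10³ / 9.425 = 35.76 N·m.
J = π(d_o⁴ − d_i⁴)/32 = π(0.00923⁴ − 0.00555⁴)/32 = 6.194×10^-10 m⁴.
τ_max = T·r/J = 35.76 × 0.00462 / 6.194×10^-10 = 2.664×10^8 Pa.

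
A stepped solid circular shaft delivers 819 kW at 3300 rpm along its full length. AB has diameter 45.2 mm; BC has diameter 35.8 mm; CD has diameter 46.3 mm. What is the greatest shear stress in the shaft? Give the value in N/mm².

ω = 2π·3300/60 = 345.6 rad/s, so T = P/ω = 819×10³ / 345.6 = 2370 N·m.
Under the same torque, τ_max = 16T/(πd³) is largest where d is smallest — segment BC (d = 35.8 mm).
τ_max = 16·2370/(π·(0.0358)³) = 2.631×10^8 Pa.

263 N/mm²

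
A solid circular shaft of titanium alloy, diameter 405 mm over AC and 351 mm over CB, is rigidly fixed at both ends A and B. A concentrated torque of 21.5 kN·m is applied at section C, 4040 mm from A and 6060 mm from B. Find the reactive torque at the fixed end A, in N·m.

15600 N·m

Compatibility: T_A·a/J_AC = T_B·b/J_CB with T_A + T_B = T₀.
J_AC = 2.64×10^-3 m⁴, J_CB = 1.49×10^-3 m⁴, so T_A = T₀·(J_AC/a)/((J_AC/a)+(J_CB/b)) = 15620 N·m, T_B = 5876 N·m.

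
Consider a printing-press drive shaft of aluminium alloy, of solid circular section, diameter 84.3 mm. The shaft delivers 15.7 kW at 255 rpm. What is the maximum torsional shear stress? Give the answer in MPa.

5.00 MPa

ω = 2π·255/60 = 26.70 rad/s, so T = P/ω = 15.7×10³ / 26.70 = 587.9 N·m.
J = πd⁴/32 = π(0.0843)⁴/32 = 4.958×10^-6 m⁴.
τ_max = T·r/J = 587.9 × 0.0421 / 4.958×10^-6 = 4.998×10^6 Pa.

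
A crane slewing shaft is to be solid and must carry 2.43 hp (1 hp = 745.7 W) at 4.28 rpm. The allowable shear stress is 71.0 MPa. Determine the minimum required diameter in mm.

66.2 mm

ω = 2π·4.28/60 = 0.4482 rad/s, so T = P/ω = 2.43×745.7 / 0.4482 = 4043 N·m.
For a solid shaft τ_max = 16T/(πd³), so d = (16T/(π τ_allow))^(1/3) = (16·4043/(π·7.10×10^7))^(1/3) = 0.06619 m.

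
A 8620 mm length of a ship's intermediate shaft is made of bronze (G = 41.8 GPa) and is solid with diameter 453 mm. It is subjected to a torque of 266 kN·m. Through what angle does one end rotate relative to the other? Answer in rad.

J = πd⁴/32 = π(0.453)⁴/32 = 4.134×10^-3 m⁴.
θ = T·L/(G·J) = 266000 × 8.62 / (41.8×10⁹ × 4.134×10^-3) = 0.01327 rad.

0.0133 rad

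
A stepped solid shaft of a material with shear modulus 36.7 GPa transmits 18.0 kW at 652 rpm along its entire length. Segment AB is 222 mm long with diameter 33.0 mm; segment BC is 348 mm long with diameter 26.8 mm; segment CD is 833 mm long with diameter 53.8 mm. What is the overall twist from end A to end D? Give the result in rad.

0.0703 rad

ω = 2π·652/60 = 68.28 rad/s, so T = P/ω = 18.0×10³ / 68.28 = 263.6 N·m.
J_AB = π(0.0330)⁴/32 = 1.16×10^-7 m⁴; J_BC = π(0.0268)⁴/32 = 5.06×10^-8 m⁴; J_CD = π(0.0538)⁴/32 = 8.22×10^-7 m⁴.
θ = (T/G)·Σ L_i/J_i = (263.6/36.7×10⁹)·(0.222/1.16×10^-7 + 0.348/5.06×10^-8 + 0.833/8.22×10^-7) = 0.07033 rad.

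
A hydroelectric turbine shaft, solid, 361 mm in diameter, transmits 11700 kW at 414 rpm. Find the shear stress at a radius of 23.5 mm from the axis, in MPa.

ω = 2π·414/60 = 43.35 rad/s, so T = P/ω = 11700×10³ / 43.35 = 269900 N·m.
J = πd⁴/32 = π(0.361)⁴/32 = 1.667×10^-3 m⁴.
Shear stress varies linearly with radius: τ = T·r/J = 269900 × 0.0235 / 1.667×10^-3 = 3.804×10^6 Pa.

3.80 MPa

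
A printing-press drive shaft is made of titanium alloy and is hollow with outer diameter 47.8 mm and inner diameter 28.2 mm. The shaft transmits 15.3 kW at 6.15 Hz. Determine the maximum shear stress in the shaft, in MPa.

21.0 MPa

ω = 2π·6.15 = 38.64 rad/s, so T = P/ω = 15.3×10³ / 38.64 = 395.9 N·m.
J = π(d_o⁴ − d_i⁴)/32 = π(0.0478⁴ − 0.0282⁴)/32 = 4.504×10^-7 m⁴.
τ_max = T·r/J = 395.9 × 0.0239 / 4.504×10^-7 = 2.101×10^7 Pa.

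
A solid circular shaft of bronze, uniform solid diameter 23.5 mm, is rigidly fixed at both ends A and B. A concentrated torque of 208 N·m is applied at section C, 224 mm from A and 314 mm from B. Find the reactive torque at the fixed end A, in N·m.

121 N·m

With uniform GJ and both ends fixed, compatibility θ_AC = θ_CB gives T_A·a = T_B·b, together with T_A + T_B = T₀.
T_A = T₀·b/(a+b) = 208.0·314/538.0 = 121.4 N·m; T_B = 86.60 N·m.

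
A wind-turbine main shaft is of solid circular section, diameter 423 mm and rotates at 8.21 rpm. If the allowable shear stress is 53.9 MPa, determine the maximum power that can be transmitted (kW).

J = πd⁴/32 = π(0.423)⁴/32 = 3.143×10^-3 m⁴.
T_max = τ_allow·J/r = 5.39×10^7 × 3.143×10^-3 / 0.211 = 801000 N·m.
ω = 2π·8.21/60 = 0.8597 rad/s, so P_max = T_max·ω = 6.887×10^5 W.

689 kW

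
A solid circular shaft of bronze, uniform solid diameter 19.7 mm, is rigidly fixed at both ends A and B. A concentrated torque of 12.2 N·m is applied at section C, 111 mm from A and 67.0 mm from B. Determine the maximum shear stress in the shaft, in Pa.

With uniform GJ and both ends fixed, compatibility θ_AC = θ_CB gives T_A·a = T_B·b, together with T_A + T_B = T₀.
T_A = T₀·b/(a+b) = 12.20·67.0/178.0 = 4.592 N·m; T_B = 7.608 N·m.
τ in each portion: τ_AC = 3.06×10^6 Pa, τ_CB = 5.07×10^6 Pa; maximum is in CB.
τ_max = T_CB·r/J = 7.608·0.00985/1.48×10^-8 = 5.068×10^6 Pa.

5.07e6 Pa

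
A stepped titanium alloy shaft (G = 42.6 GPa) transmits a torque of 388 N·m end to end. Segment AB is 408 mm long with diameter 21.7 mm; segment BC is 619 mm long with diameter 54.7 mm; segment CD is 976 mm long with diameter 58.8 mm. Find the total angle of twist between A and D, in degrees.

10.6°

J_AB = π(0.0217)⁴/32 = 2.18×10^-8 m⁴; J_BC = π(0.0547)⁴/32 = 8.79×10^-7 m⁴; J_CD = π(0.0588)⁴/32 = 1.17×10^-6 m⁴.
θ = (T/G)·Σ L_i/J_i = (388.0/42.6×10⁹)·(0.408/2.18×10^-8 + 0.619/8.79×10^-7 + 0.976/1.17×10^-6) = 0.1847 rad.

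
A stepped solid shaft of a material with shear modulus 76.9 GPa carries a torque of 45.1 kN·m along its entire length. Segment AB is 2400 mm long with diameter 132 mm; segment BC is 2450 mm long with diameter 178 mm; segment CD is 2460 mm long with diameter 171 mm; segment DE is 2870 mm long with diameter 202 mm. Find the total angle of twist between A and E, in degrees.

J_AB = π(0.132)⁴/32 = 2.98×10^-5 m⁴; J_BC = π(0.178)⁴/32 = 9.86×10^-5 m⁴; J_CD = π(0.171)⁴/32 = 8.39×10^-5 m⁴; J_DE = π(0.202)⁴/32 = 1.63×10^-4 m⁴.
θ = (T/G)·Σ L_i/J_i = (45100/76.9×10⁹)·(2.40/2.98×10^-5 + 2.45/9.86×10^-5 + 2.46/8.39×10^-5 + 2.87/1.63×10^-4) = 0.08929 rad.

5.12°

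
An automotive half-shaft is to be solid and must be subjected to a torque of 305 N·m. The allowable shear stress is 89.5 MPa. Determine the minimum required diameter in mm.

25.9 mm

For a solid shaft τ_max = 16T/(πd³), so d = (16T/(π τ_allow))^(1/3) = (16·305.0/(π·8.95×10^7))^(1/3) = 0.02589 m.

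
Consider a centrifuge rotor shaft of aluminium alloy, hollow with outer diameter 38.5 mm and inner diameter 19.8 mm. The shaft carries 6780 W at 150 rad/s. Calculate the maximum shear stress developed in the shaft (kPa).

ω = 150 rad/s, so T = P/ω = 6780 / 150.0 = 45.20 N·m.
J = π(d_o⁴ − d_i⁴)/32 = π(0.0385⁴ − 0.0198⁴)/32 = 2.006×10^-7 m⁴.
τ_max = T·r/J = 45.20 × 0.0192 / 2.006×10^-7 = 4.337×10^6 Pa.

4340 kPa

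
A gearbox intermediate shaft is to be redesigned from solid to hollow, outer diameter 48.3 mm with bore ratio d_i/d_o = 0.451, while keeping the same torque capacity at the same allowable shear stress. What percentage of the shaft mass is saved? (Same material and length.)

Equal τ_max and T ⇒ the solid shaft needs d_s³ = d_o³(1−k⁴), so d_s = 48.3·(1−0.451⁴)^(1/3) = 47.62 mm.
Area ratio A_h/A_s = d_o²(1−k²)/d_s² = (1−k²)/(1−k⁴)^(2/3) = 0.8194.
Mass saving = 1 − 0.8194 = 18.1 %.

18.1 %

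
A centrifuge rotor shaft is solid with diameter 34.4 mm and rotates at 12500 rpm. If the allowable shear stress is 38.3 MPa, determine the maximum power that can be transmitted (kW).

401 kW

J = πd⁴/32 = π(0.0344)⁴/32 = 1.375×10^-7 m⁴.
T_max = τ_allow·J/r = 3.83×10^7 × 1.375×10^-7 / 0.0172 = 306.1 N·m.
ω = 2π·12500/60 = 1309 rad/s, so P_max = T_max·ω = 4.007×10^5 W.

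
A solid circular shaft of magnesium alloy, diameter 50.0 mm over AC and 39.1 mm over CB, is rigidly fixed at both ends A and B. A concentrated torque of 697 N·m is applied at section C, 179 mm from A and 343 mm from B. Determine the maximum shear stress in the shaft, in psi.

Compatibility: T_A·a/J_AC = T_B·b/J_CB with T_A + T_B = T₀.
J_AC = 6.14×10^-7 m⁴, J_CB = 2.29×10^-7 m⁴, so T_A = T₀·(J_AC/a)/((J_AC/a)+(J_CB/b)) = 583.2 N·m, T_B = 113.8 N·m.
τ in each portion: τ_AC = 2.38×10^7 Pa, τ_CB = 9.70×10^6 Pa; maximum is in AC.
τ_max = T_AC·r/J = 583.2·0.0250/6.14×10^-7 = 2.376×10^7 Pa.

3450 psi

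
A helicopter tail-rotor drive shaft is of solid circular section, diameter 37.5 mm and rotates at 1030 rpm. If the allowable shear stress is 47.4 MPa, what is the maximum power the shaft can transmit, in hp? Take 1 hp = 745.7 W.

71.0 hp

J = πd⁴/32 = π(0.0375)⁴/32 = 1.941×10^-7 m⁴.
T_max = τ_allow·J/r = 4.74×10^7 × 1.941×10^-7 / 0.0187 = 490.8 N·m.
ω = 2π·1030/60 = 107.9 rad/s, so P_max = T_max·ω = 5.294×10^4 W.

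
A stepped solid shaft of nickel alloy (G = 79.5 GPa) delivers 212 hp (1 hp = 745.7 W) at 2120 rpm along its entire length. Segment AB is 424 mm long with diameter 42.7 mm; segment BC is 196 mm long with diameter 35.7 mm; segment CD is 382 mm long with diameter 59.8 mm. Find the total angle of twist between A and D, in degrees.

1.45°

ω = 2π·2120/60 = 222.0 rad/s, so T = P/ω = 212×745.7 / 222.0 = 712.1 N·m.
J_AB = π(0.0427)⁴/32 = 3.26×10^-7 m⁴; J_BC = π(0.0357)⁴/32 = 1.59×10^-7 m⁴; J_CD = π(0.0598)⁴/32 = 1.26×10^-6 m⁴.
θ = (T/G)·Σ L_i/J_i = (712.1/79.5×10⁹)·(0.424/3.26×10^-7 + 0.196/1.59×10^-7 + 0.382/1.26×10^-6) = 0.02537 rad.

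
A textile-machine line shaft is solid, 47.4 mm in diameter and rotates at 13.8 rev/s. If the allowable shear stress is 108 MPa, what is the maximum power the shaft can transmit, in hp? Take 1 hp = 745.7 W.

263 hp

J = πd⁴/32 = π(0.0474)⁴/32 = 4.956×10^-7 m⁴.
T_max = τ_allow·J/r = 1.08×10^8 × 4.956×10^-7 / 0.0237 = 2258 N·m.
ω = 2π·13.8 = 86.71 rad/s, so P_max = T_max·ω = 1.958×10^5 W.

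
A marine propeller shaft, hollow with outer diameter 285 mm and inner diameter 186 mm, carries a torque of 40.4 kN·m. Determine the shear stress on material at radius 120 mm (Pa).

J = π(d_o⁴ − d_i⁴)/32 = π(0.285⁴ − 0.186⁴)/32 = 5.302×10^-4 m⁴.
Shear stress varies linearly with radius: τ = T·r/J = 40400 × 0.120 / 5.302×10^-4 = 9.144×10^6 Pa.

9.14e6 Pa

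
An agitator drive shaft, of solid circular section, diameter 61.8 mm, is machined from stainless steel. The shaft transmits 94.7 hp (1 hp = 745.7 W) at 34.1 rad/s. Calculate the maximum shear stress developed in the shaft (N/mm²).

ω = 34.1 rad/s, so T = P/ω = 94.7×745.7 / 34.10 = 2071 N·m.
J = πd⁴/32 = π(0.0618)⁴/32 = 1.432×10^-6 m⁴.
τ_max = T·r/J = 2071 × 0.0309 / 1.432×10^-6 = 4.469×10^7 Pa.

44.7 N/mm²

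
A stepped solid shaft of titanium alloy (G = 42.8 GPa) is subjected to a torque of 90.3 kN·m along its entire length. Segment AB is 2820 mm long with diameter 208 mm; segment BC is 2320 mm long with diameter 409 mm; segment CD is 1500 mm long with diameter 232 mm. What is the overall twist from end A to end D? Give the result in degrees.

2.59°

J_AB = π(0.208)⁴/32 = 1.84×10^-4 m⁴; J_BC = π(0.409)⁴/32 = 2.75×10^-3 m⁴; J_CD = π(0.232)⁴/32 = 2.84×10^-4 m⁴.
θ = (T/G)·Σ L_i/J_i = (90300/42.8×10⁹)·(2.82/1.84×10^-4 + 2.32/2.75×10^-3 + 1.50/2.84×10^-4) = 0.04529 rad.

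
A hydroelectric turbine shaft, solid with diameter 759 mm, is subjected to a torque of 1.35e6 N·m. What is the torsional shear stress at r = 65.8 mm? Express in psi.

395 psi

J = πd⁴/32 = π(0.759)⁴/32 = 0.03258 m⁴.
Shear stress varies linearly with radius: τ = T·r/J = 1.350e6 × 0.0658 / 0.03258 = 2.726×10^6 Pa.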